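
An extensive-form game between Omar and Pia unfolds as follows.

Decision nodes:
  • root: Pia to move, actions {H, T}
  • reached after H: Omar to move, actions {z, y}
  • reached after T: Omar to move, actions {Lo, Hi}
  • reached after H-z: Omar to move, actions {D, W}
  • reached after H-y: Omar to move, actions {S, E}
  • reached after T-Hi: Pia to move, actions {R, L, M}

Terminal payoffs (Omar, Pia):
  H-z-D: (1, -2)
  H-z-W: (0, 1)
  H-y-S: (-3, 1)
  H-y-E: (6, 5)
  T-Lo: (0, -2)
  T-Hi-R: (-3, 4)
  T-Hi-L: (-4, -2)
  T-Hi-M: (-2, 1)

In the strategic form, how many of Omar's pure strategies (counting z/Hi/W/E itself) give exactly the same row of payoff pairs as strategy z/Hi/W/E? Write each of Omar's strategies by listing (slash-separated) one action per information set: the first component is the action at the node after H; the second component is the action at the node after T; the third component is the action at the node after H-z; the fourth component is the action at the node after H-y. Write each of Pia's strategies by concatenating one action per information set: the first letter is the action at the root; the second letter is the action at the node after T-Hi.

Row for z/Hi/W/E (columns HR, HL, HM, TR, TL, TM): (0,1) (0,1) (0,1) (-3,4) (-4,-2) (-2,1).
Under z/Hi/W/E, Omar's choice at the node after H-y can never be reached regardless of what Pia does, so varying those choices leaves every outcome unchanged.
Holding the reachable choices fixed and varying the unreachable one freely already gives 2 equivalent strategies.
No other strategy reproduces this row, so those 2 are the full class: z/Hi/W/S, z/Hi/W/E.

2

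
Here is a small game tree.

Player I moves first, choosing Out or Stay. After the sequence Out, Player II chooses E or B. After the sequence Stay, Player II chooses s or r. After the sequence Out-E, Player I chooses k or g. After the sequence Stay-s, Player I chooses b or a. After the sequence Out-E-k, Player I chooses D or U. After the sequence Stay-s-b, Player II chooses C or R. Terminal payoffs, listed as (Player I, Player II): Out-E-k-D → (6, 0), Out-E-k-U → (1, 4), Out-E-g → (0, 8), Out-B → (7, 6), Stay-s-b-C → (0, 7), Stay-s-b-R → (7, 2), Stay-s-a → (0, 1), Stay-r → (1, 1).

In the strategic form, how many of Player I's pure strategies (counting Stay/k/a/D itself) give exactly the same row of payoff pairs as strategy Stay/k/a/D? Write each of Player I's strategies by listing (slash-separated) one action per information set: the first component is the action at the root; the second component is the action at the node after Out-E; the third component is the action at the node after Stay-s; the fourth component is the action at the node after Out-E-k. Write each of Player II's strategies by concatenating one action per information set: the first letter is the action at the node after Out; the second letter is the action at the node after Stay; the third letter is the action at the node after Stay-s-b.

Row for Stay/k/a/D (columns EsC, EsR, ErC, ErR, BsC, BsR, BrC, BrR): (0,1) (0,1) (1,1) (1,1) (0,1) (0,1) (1,1) (1,1).
Under Stay/k/a/D, Player I's choice at the node after Out-E and at the node after Out-E-k can never be reached regardless of what Player II does, so varying those choices leaves every outcome unchanged.
Holding the reachable choices fixed and varying the unreachable ones freely already gives 2 × 2 = 4 equivalent strategies.
No other strategy reproduces this row, so those 4 are the full class: Stay/k/a/D, Stay/k/a/U, Stay/g/a/D, Stay/g/a/U.

4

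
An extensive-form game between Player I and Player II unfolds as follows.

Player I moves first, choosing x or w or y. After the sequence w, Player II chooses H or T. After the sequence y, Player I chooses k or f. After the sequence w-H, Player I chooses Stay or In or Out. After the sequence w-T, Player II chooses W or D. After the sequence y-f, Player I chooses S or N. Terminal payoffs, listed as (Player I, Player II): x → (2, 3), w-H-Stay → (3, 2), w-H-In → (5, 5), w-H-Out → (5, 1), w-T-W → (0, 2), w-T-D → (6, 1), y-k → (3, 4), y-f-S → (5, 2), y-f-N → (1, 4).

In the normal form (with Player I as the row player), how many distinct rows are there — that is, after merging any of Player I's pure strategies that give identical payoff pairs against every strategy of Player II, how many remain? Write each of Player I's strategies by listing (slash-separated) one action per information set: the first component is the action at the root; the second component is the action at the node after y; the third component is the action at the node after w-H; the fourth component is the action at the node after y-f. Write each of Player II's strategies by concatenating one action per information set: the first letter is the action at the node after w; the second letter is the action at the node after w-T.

7

Player I has 36 pure strategies: x/k/Stay/S, x/k/Stay/N, x/k/In/S, x/k/In/N, x/k/Out/S, x/k/Out/N, x/f/Stay/S, x/f/Stay/N, x/f/In/S, x/f/In/N, x/f/Out/S, x/f/Out/N, w/k/Stay/S, w/k/Stay/N, w/k/In/S, w/k/In/N, w/k/Out/S, w/k/Out/N, w/f/Stay/S, w/f/Stay/N, w/f/In/S, w/f/In/N, w/f/Out/S, w/f/Out/N, y/k/Stay/S, y/k/Stay/N, y/k/In/S, y/k/In/N, y/k/Out/S, y/k/Out/N, y/f/Stay/S, y/f/Stay/N, y/f/In/S, y/f/In/N, y/f/Out/S, y/f/Out/N. Columns: HW, HD, TW, TD.
{x/k/Stay/S, x/k/Stay/N, x/k/In/S, x/k/In/N, x/k/Out/S, x/k/Out/N, x/f/Stay/S, x/f/Stay/N, x/f/In/S, x/f/In/N, x/f/Out/S, x/f/Out/N} → row (2,3) (2,3) (2,3) (2,3)
{w/k/Stay/S, w/k/Stay/N, w/f/Stay/S, w/f/Stay/N} → row (3,2) (3,2) (0,2) (6,1)
{w/k/In/S, w/k/In/N, w/f/In/S, w/f/In/N} → row (5,5) (5,5) (0,2) (6,1)
{w/k/Out/S, w/k/Out/N, w/f/Out/S, w/f/Out/N} → row (5,1) (5,1) (0,2) (6,1)
{y/k/Stay/S, y/k/Stay/N, y/k/In/S, y/k/In/N, y/k/Out/S, y/k/Out/N} → row (3,4) (3,4) (3,4) (3,4)
{y/f/Stay/S, y/f/In/S, y/f/Out/S} → row (5,2) (5,2) (5,2) (5,2)
{y/f/Stay/N, y/f/In/N, y/f/Out/N} → row (1,4) (1,4) (1,4) (1,4)
That's 7 distinct rows out of 36 strategies.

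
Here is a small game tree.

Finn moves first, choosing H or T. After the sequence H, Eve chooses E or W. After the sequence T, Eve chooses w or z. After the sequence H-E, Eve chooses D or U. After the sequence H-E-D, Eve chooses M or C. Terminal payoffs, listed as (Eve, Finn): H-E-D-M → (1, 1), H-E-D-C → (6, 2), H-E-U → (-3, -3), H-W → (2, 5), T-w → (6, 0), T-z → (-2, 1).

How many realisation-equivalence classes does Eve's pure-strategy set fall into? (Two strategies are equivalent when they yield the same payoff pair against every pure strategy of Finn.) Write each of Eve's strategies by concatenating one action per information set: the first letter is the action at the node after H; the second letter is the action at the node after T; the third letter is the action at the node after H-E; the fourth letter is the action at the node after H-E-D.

Eve has 16 pure strategies: EwDM, EwDC, EwUM, EwUC, EzDM, EzDC, EzUM, EzUC, WwDM, WwDC, WwUM, WwUC, WzDM, WzDC, WzUM, WzUC. Columns: H, T.
{EwDM} → row (1,1) (6,0)
{EwDC} → row (6,2) (6,0)
{EwUM, EwUC} → row (-3,-3) (6,0)
{EzDM} → row (1,1) (-2,1)
{EzDC} → row (6,2) (-2,1)
{EzUM, EzUC} → row (-3,-3) (-2,1)
{WwDM, WwDC, WwUM, WwUC} → row (2,5) (6,0)
{WzDM, WzDC, WzUM, WzUC} → row (2,5) (-2,1)
That's 8 distinct rows out of 16 strategies.

8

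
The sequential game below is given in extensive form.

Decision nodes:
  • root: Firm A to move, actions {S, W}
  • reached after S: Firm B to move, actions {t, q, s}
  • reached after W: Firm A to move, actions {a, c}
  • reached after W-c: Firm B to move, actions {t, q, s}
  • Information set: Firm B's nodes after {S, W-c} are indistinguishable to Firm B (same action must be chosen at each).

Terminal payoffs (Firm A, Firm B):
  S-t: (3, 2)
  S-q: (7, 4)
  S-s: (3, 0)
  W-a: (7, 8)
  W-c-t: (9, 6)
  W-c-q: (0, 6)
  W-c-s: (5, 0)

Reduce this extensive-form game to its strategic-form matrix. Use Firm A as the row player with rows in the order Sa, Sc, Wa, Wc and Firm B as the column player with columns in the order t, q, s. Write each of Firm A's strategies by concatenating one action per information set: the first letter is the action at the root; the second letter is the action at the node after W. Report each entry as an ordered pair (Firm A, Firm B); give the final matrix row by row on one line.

Sa: (3,2) (7,4) (3,0) | Sc: (3,2) (7,4) (3,0) | Wa: (7,8) (7,8) (7,8) | Wc: (9,6) (0,6) (5,0)

            t        q        s
  Sa    (3,2)    (7,4)    (3,0)
  Sc    (3,2)    (7,4)    (3,0)
  Wa    (7,8)    (7,8)    (7,8)
  Wc    (9,6)    (0,6)    (5,0)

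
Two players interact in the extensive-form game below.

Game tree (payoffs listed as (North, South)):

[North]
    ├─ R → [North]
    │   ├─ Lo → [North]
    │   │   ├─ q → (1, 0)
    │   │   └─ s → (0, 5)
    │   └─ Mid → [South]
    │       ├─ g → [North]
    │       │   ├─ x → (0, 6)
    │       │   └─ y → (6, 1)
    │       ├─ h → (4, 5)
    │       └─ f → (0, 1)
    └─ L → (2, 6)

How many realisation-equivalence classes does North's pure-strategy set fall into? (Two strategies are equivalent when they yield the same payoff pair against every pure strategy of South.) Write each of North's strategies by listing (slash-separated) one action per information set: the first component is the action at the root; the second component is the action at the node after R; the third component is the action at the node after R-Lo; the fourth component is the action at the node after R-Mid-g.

North has 16 pure strategies: R/Lo/q/x, R/Lo/q/y, R/Lo/s/x, R/Lo/s/y, R/Mid/q/x, R/Mid/q/y, R/Mid/s/x, R/Mid/s/y, L/Lo/q/x, L/Lo/q/y, L/Lo/s/x, L/Lo/s/y, L/Mid/q/x, L/Mid/q/y, L/Mid/s/x, L/Mid/s/y. Columns: g, h, f.
{R/Lo/q/x, R/Lo/q/y} → row (1,0) (1,0) (1,0)
{R/Lo/s/x, R/Lo/s/y} → row (0,5) (0,5) (0,5)
{R/Mid/q/x, R/Mid/s/x} → row (0,6) (4,5) (0,1)
{R/Mid/q/y, R/Mid/s/y} → row (6,1) (4,5) (0,1)
{L/Lo/q/x, L/Lo/q/y, L/Lo/s/x, L/Lo/s/y, L/Mid/q/x, L/Mid/q/y, L/Mid/s/x, L/Mid/s/y} → row (2,6) (2,6) (2,6)
That's 5 distinct rows out of 16 strategies.

5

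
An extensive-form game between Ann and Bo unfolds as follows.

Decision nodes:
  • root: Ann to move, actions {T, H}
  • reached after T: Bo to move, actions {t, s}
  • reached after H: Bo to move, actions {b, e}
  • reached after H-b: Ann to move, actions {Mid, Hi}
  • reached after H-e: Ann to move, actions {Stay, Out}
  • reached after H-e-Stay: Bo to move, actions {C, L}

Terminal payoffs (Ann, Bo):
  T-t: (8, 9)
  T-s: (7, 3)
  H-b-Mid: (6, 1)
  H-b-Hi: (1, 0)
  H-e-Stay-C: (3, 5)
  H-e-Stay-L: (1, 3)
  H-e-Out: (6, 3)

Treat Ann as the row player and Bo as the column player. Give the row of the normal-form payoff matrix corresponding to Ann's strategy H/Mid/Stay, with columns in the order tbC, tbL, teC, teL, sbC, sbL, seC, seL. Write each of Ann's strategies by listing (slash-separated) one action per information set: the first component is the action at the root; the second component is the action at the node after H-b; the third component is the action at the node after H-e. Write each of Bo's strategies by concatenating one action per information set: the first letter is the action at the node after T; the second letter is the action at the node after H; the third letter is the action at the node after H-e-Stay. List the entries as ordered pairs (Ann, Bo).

vs tbC: Ann plays H → Bo plays b at [H] → Ann plays Mid at [H-b] → (6, 1)
vs tbL: Ann plays H → Bo plays b at [H] → Ann plays Mid at [H-b] → (6, 1)
vs teC: Ann plays H → Bo plays e at [H] → Ann plays Stay at [H-e] → Bo plays C at [H-e-Stay] → (3, 5)
vs teL: Ann plays H → Bo plays e at [H] → Ann plays Stay at [H-e] → Bo plays L at [H-e-Stay] → (1, 3)
vs sbC: Ann plays H → Bo plays b at [H] → Ann plays Mid at [H-b] → (6, 1)
vs sbL: Ann plays H → Bo plays b at [H] → Ann plays Mid at [H-b] → (6, 1)
vs seC: Ann plays H → Bo plays e at [H] → Ann plays Stay at [H-e] → Bo plays C at [H-e-Stay] → (3, 5)
vs seL: Ann plays H → Bo plays e at [H] → Ann plays Stay at [H-e] → Bo plays L at [H-e-Stay] → (1, 3)

(6,1) (6,1) (3,5) (1,3) (6,1) (6,1) (3,5) (1,3)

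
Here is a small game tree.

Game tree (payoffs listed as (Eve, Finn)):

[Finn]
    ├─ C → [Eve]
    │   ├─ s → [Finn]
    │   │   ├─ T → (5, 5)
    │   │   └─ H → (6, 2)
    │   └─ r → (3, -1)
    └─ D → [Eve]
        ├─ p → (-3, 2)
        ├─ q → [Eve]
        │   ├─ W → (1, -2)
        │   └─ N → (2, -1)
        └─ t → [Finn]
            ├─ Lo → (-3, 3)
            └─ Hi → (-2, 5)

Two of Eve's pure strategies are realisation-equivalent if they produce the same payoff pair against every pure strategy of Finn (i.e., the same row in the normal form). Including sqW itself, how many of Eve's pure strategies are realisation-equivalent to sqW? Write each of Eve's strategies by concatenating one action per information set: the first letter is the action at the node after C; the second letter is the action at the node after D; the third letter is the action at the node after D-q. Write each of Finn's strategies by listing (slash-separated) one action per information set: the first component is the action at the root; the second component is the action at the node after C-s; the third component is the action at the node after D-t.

1

Row for sqW (columns C/T/Lo, C/T/Hi, C/H/Lo, C/H/Hi, D/T/Lo, D/T/Hi, D/H/Lo, D/H/Hi): (5,5) (5,5) (6,2) (6,2) (1,-2) (1,-2) (1,-2) (1,-2).
Every one of Eve's information sets is on the play path for some reply by Finn when Eve follows sqW.
Changing the action at any of them therefore changes at least one column, so only sqW itself gives this row.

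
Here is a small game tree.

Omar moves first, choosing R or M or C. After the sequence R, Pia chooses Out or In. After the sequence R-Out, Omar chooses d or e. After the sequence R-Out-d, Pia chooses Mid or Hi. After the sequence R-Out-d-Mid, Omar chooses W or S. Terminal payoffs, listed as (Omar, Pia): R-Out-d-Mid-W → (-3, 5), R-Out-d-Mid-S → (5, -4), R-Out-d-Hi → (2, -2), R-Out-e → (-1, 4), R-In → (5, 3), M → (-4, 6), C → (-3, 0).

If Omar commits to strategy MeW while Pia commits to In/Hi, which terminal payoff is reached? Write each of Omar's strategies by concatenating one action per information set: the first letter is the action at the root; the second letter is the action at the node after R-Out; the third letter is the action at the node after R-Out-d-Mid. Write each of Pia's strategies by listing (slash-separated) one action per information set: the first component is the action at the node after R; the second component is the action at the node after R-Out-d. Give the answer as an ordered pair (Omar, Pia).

(-4, 6)

Trace the play path from the root:
  Omar plays M
→ terminal payoff (-4, 6).
(Omar's choice at the node after R-Out is never reached on this path, so it doesn't affect the outcome.)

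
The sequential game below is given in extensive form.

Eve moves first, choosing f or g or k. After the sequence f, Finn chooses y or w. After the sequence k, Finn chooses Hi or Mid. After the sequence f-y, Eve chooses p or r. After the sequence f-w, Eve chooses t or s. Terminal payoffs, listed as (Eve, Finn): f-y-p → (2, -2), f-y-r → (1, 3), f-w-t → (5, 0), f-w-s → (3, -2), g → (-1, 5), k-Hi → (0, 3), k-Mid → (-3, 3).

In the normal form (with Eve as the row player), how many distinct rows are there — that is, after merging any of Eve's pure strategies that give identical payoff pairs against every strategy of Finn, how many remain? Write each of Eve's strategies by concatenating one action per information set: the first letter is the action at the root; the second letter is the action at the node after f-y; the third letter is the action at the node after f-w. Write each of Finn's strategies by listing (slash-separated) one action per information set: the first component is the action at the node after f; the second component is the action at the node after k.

6

Eve has 12 pure strategies: fpt, fps, frt, frs, gpt, gps, grt, grs, kpt, kps, krt, krs. Columns: y/Hi, y/Mid, w/Hi, w/Mid.
{fpt} → row (2,-2) (2,-2) (5,0) (5,0)
{fps} → row (2,-2) (2,-2) (3,-2) (3,-2)
{frt} → row (1,3) (1,3) (5,0) (5,0)
{frs} → row (1,3) (1,3) (3,-2) (3,-2)
{gpt, gps, grt, grs} → row (-1,5) (-1,5) (-1,5) (-1,5)
{kpt, kps, krt, krs} → row (0,3) (-3,3) (0,3) (-3,3)
That's 6 distinct rows out of 12 strategies.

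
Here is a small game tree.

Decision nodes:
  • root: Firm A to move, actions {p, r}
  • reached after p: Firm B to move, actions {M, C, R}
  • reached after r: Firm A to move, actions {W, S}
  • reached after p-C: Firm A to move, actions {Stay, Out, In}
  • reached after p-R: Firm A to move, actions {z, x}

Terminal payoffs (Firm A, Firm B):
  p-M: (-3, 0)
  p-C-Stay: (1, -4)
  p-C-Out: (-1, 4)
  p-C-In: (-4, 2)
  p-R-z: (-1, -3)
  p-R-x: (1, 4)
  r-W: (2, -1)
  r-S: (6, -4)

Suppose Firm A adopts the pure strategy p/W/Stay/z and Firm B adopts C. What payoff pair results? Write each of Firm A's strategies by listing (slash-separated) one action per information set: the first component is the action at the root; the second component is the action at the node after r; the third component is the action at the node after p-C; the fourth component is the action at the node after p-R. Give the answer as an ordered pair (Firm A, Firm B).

(1, -4)

Trace the play path from the root:
  Firm A plays p
  Firm B plays C at [p]
  Firm A plays Stay at [p-C]
→ terminal payoff (1, -4).
(Firm A's choice at the node after r is never reached on this path, so it doesn't affect the outcome.)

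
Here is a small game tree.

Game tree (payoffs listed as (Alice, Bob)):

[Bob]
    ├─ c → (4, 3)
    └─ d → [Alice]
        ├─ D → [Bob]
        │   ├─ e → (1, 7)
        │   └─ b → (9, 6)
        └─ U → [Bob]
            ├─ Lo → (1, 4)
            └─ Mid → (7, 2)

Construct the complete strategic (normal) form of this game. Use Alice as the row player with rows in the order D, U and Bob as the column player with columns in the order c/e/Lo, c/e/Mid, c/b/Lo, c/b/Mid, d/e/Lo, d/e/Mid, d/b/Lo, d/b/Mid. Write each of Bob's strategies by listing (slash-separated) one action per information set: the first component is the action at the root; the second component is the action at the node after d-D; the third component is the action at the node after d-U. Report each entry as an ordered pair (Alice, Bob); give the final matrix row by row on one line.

       c/e/Lo  c/e/Mid   c/b/Lo  c/b/Mid   d/e/Lo  d/e/Mid   d/b/Lo  d/b/Mid
   D    (4,3)    (4,3)    (4,3)    (4,3)    (1,7)    (1,7)    (9,6)    (9,6)
   U    (4,3)    (4,3)    (4,3)    (4,3)    (1,4)    (7,2)    (1,4)    (7,2)

D: (4,3) (4,3) (4,3) (4,3) (1,7) (1,7) (9,6) (9,6) | U: (4,3) (4,3) (4,3) (4,3) (1,4) (7,2) (1,4) (7,2)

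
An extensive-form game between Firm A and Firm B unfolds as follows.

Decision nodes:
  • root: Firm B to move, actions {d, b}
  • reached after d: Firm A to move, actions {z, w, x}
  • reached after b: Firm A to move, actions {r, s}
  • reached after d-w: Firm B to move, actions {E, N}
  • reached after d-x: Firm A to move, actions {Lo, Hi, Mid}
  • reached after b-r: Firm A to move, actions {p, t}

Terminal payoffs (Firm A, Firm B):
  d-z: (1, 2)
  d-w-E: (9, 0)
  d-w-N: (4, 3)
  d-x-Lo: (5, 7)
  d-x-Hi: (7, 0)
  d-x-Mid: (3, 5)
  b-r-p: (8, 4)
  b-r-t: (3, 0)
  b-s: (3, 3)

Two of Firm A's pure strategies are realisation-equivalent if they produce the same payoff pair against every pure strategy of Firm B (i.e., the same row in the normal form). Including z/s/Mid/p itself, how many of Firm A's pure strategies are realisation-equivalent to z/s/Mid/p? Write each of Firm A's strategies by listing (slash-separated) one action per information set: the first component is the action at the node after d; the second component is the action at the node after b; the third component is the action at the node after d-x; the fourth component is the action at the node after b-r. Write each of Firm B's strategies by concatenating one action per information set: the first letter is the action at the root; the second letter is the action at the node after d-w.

Row for z/s/Mid/p (columns dE, dN, bE, bN): (1,2) (1,2) (3,3) (3,3).
Under z/s/Mid/p, Firm A's choice at the node after d-x and at the node after b-r can never be reached regardless of what Firm B does, so varying those choices leaves every outcome unchanged.
Holding the reachable choices fixed and varying the unreachable ones freely already gives 3 × 2 = 6 equivalent strategies.
No other strategy reproduces this row, so those 6 are the full class: z/s/Lo/p, z/s/Lo/t, z/s/Hi/p, z/s/Hi/t, z/s/Mid/p, z/s/Mid/t.

6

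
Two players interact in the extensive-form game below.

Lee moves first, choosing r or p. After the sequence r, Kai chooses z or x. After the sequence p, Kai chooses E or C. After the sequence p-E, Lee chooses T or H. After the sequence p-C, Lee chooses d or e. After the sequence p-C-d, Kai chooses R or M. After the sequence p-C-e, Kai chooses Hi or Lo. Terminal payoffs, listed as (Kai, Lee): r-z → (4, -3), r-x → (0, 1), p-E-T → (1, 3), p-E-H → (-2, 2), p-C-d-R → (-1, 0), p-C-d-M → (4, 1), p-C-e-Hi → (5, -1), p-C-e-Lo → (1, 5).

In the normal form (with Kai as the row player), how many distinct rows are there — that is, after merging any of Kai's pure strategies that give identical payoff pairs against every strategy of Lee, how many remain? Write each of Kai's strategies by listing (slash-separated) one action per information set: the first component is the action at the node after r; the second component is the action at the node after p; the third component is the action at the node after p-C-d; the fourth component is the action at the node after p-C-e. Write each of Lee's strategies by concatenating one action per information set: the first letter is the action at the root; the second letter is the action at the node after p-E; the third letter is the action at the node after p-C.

10

Kai has 16 pure strategies: z/E/R/Hi, z/E/R/Lo, z/E/M/Hi, z/E/M/Lo, z/C/R/Hi, z/C/R/Lo, z/C/M/Hi, z/C/M/Lo, x/E/R/Hi, x/E/R/Lo, x/E/M/Hi, x/E/M/Lo, x/C/R/Hi, x/C/R/Lo, x/C/M/Hi, x/C/M/Lo. Columns: rTd, rTe, rHd, rHe, pTd, pTe, pHd, pHe.
{z/E/R/Hi, z/E/R/Lo, z/E/M/Hi, z/E/M/Lo} → row (4,-3) (4,-3) (4,-3) (4,-3) (1,3) (1,3) (-2,2) (-2,2)
{z/C/R/Hi} → row (4,-3) (4,-3) (4,-3) (4,-3) (-1,0) (5,-1) (-1,0) (5,-1)
{z/C/R/Lo} → row (4,-3) (4,-3) (4,-3) (4,-3) (-1,0) (1,5) (-1,0) (1,5)
{z/C/M/Hi} → row (4,-3) (4,-3) (4,-3) (4,-3) (4,1) (5,-1) (4,1) (5,-1)
{z/C/M/Lo} → row (4,-3) (4,-3) (4,-3) (4,-3) (4,1) (1,5) (4,1) (1,5)
{x/E/R/Hi, x/E/R/Lo, x/E/M/Hi, x/E/M/Lo} → row (0,1) (0,1) (0,1) (0,1) (1,3) (1,3) (-2,2) (-2,2)
{x/C/R/Hi} → row (0,1) (0,1) (0,1) (0,1) (-1,0) (5,-1) (-1,0) (5,-1)
{x/C/R/Lo} → row (0,1) (0,1) (0,1) (0,1) (-1,0) (1,5) (-1,0) (1,5)
{x/C/M/Hi} → row (0,1) (0,1) (0,1) (0,1) (4,1) (5,-1) (4,1) (5,-1)
{x/C/M/Lo} → row (0,1) (0,1) (0,1) (0,1) (4,1) (1,5) (4,1) (1,5)
That's 10 distinct rows out of 16 strategies.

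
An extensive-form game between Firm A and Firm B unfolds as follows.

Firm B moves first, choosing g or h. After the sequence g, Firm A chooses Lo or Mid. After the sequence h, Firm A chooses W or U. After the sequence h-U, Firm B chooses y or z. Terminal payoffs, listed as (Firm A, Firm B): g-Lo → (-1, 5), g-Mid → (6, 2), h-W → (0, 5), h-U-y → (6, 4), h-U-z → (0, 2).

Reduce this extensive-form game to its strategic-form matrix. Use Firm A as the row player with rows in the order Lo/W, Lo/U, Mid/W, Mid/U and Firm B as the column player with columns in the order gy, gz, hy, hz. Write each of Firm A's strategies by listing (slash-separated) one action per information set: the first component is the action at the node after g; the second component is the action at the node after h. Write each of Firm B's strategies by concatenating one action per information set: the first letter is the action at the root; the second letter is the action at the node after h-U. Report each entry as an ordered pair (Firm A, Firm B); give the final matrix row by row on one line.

Lo/W: (-1,5) (-1,5) (0,5) (0,5) | Lo/U: (-1,5) (-1,5) (6,4) (0,2) | Mid/W: (6,2) (6,2) (0,5) (0,5) | Mid/U: (6,2) (6,2) (6,4) (0,2)

            gy       gz       hy       hz
 Lo/W   (-1,5)   (-1,5)    (0,5)    (0,5)
 Lo/U   (-1,5)   (-1,5)    (6,4)    (0,2)
Mid/W    (6,2)    (6,2)    (0,5)    (0,5)
Mid/U    (6,2)    (6,2)    (6,4)    (0,2)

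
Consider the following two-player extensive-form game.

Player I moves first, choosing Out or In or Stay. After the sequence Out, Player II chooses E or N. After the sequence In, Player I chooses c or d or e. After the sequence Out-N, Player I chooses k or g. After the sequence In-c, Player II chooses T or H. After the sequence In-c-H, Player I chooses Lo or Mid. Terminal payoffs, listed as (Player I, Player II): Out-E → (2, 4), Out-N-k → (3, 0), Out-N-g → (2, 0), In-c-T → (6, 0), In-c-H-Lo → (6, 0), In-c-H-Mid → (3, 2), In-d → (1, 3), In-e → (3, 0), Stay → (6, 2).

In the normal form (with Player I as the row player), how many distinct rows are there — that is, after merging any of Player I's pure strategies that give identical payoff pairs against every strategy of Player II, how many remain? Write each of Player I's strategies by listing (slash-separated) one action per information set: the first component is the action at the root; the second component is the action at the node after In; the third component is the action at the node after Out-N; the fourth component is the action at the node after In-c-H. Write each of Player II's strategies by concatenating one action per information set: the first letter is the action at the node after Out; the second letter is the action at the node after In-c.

Player I has 36 pure strategies: Out/c/k/Lo, Out/c/k/Mid, Out/c/g/Lo, Out/c/g/Mid, Out/d/k/Lo, Out/d/k/Mid, Out/d/g/Lo, Out/d/g/Mid, Out/e/k/Lo, Out/e/k/Mid, Out/e/g/Lo, Out/e/g/Mid, In/c/k/Lo, In/c/k/Mid, In/c/g/Lo, In/c/g/Mid, In/d/k/Lo, In/d/k/Mid, In/d/g/Lo, In/d/g/Mid, In/e/k/Lo, In/e/k/Mid, In/e/g/Lo, In/e/g/Mid, Stay/c/k/Lo, Stay/c/k/Mid, Stay/c/g/Lo, Stay/c/g/Mid, Stay/d/k/Lo, Stay/d/k/Mid, Stay/d/g/Lo, Stay/d/g/Mid, Stay/e/k/Lo, Stay/e/k/Mid, Stay/e/g/Lo, Stay/e/g/Mid. Columns: ET, EH, NT, NH.
{Out/c/k/Lo, Out/c/k/Mid, Out/d/k/Lo, Out/d/k/Mid, Out/e/k/Lo, Out/e/k/Mid} → row (2,4) (2,4) (3,0) (3,0)
{Out/c/g/Lo, Out/c/g/Mid, Out/d/g/Lo, Out/d/g/Mid, Out/e/g/Lo, Out/e/g/Mid} → row (2,4) (2,4) (2,0) (2,0)
{In/c/k/Lo, In/c/g/Lo} → row (6,0) (6,0) (6,0) (6,0)
{In/c/k/Mid, In/c/g/Mid} → row (6,0) (3,2) (6,0) (3,2)
{In/d/k/Lo, In/d/k/Mid, In/d/g/Lo, In/d/g/Mid} → row (1,3) (1,3) (1,3) (1,3)
{In/e/k/Lo, In/e/k/Mid, In/e/g/Lo, In/e/g/Mid} → row (3,0) (3,0) (3,0) (3,0)
{Stay/c/k/Lo, Stay/c/k/Mid, Stay/c/g/Lo, Stay/c/g/Mid, Stay/d/k/Lo, Stay/d/k/Mid, Stay/d/g/Lo, Stay/d/g/Mid, Stay/e/k/Lo, Stay/e/k/Mid, Stay/e/g/Lo, Stay/e/g/Mid} → row (6,2) (6,2) (6,2) (6,2)
That's 7 distinct rows out of 36 strategies.

7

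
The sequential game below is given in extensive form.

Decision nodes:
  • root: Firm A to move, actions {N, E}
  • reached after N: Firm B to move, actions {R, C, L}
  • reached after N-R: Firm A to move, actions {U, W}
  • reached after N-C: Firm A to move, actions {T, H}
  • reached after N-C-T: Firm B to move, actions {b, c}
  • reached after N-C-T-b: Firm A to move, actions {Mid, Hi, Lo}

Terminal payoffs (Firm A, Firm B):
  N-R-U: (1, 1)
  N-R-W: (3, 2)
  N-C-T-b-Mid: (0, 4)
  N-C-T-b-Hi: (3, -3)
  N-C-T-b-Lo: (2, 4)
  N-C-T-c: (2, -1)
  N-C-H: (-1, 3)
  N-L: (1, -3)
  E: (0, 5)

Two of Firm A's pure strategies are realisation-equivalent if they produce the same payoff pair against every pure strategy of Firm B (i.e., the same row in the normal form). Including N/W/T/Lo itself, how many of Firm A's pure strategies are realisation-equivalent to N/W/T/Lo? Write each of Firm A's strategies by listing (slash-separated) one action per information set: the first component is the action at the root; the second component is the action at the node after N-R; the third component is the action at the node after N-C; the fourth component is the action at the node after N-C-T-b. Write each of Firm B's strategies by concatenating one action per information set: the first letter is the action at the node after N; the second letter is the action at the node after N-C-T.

1

Row for N/W/T/Lo (columns Rb, Rc, Cb, Cc, Lb, Lc): (3,2) (3,2) (2,4) (2,-1) (1,-3) (1,-3).
Every one of Firm A's information sets is on the play path for some reply by Firm B when Firm A follows N/W/T/Lo.
Changing the action at any of them therefore changes at least one column, so only N/W/T/Lo itself gives this row.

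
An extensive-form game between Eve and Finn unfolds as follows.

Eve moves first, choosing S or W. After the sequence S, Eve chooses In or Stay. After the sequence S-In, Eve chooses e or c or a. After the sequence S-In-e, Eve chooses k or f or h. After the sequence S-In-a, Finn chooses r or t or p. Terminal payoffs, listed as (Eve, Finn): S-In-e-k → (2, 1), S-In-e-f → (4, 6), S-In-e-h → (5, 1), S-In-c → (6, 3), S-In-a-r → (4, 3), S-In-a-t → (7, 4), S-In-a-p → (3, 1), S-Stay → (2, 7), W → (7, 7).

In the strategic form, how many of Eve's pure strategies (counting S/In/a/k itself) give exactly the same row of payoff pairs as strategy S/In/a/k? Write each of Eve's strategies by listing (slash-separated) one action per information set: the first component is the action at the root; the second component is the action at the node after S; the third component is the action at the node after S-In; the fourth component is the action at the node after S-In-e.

Row for S/In/a/k (columns r, t, p): (4,3) (7,4) (3,1).
Under S/In/a/k, Eve's choice at the node after S-In-e can never be reached regardless of what Finn does, so varying those choices leaves every outcome unchanged.
Holding the reachable choices fixed and varying the unreachable one freely already gives 3 equivalent strategies.
No other strategy reproduces this row, so those 3 are the full class: S/In/a/k, S/In/a/f, S/In/a/h.

3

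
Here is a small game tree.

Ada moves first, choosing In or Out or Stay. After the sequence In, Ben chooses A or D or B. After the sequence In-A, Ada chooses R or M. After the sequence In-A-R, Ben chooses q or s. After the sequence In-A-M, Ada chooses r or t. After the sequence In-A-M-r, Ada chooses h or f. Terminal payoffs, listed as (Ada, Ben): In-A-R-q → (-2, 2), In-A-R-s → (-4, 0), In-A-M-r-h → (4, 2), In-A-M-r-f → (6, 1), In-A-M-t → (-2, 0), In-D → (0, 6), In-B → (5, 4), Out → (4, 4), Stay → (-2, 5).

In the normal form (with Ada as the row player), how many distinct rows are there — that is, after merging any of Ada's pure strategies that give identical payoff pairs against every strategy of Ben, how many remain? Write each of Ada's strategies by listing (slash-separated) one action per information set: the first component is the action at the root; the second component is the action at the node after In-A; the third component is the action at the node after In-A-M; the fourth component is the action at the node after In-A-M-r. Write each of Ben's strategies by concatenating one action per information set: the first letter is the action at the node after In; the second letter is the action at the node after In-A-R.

6

Ada has 24 pure strategies: In/R/r/h, In/R/r/f, In/R/t/h, In/R/t/f, In/M/r/h, In/M/r/f, In/M/t/h, In/M/t/f, Out/R/r/h, Out/R/r/f, Out/R/t/h, Out/R/t/f, Out/M/r/h, Out/M/r/f, Out/M/t/h, Out/M/t/f, Stay/R/r/h, Stay/R/r/f, Stay/R/t/h, Stay/R/t/f, Stay/M/r/h, Stay/M/r/f, Stay/M/t/h, Stay/M/t/f. Columns: Aq, As, Dq, Ds, Bq, Bs.
{In/R/r/h, In/R/r/f, In/R/t/h, In/R/t/f} → row (-2,2) (-4,0) (0,6) (0,6) (5,4) (5,4)
{In/M/r/h} → row (4,2) (4,2) (0,6) (0,6) (5,4) (5,4)
{In/M/r/f} → row (6,1) (6,1) (0,6) (0,6) (5,4) (5,4)
{In/M/t/h, In/M/t/f} → row (-2,0) (-2,0) (0,6) (0,6) (5,4) (5,4)
{Out/R/r/h, Out/R/r/f, Out/R/t/h, Out/R/t/f, Out/M/r/h, Out/M/r/f, Out/M/t/h, Out/M/t/f} → row (4,4) (4,4) (4,4) (4,4) (4,4) (4,4)
{Stay/R/r/h, Stay/R/r/f, Stay/R/t/h, Stay/R/t/f, Stay/M/r/h, Stay/M/r/f, Stay/M/t/h, Stay/M/t/f} → row (-2,5) (-2,5) (-2,5) (-2,5) (-2,5) (-2,5)
That's 6 distinct rows out of 24 strategies.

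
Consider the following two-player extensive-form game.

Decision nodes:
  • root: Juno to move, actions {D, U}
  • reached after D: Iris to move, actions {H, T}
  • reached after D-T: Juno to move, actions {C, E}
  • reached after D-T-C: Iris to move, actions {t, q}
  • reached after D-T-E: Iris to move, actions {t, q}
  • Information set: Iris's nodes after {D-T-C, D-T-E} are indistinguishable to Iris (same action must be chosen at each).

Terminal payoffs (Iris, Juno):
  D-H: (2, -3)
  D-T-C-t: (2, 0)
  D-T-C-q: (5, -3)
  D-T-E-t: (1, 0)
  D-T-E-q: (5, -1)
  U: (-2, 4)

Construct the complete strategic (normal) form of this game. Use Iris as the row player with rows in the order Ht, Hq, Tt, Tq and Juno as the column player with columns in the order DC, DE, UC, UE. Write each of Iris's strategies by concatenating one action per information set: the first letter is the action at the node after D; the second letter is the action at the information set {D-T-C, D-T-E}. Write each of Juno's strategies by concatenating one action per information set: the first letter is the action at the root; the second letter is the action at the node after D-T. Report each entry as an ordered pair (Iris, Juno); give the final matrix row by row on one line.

           DC       DE       UC       UE
  Ht   (2,-3)   (2,-3)   (-2,4)   (-2,4)
  Hq   (2,-3)   (2,-3)   (-2,4)   (-2,4)
  Tt    (2,0)    (1,0)   (-2,4)   (-2,4)
  Tq   (5,-3)   (5,-1)   (-2,4)   (-2,4)

Ht: (2,-3) (2,-3) (-2,4) (-2,4) | Hq: (2,-3) (2,-3) (-2,4) (-2,4) | Tt: (2,0) (1,0) (-2,4) (-2,4) | Tq: (5,-3) (5,-1) (-2,4) (-2,4)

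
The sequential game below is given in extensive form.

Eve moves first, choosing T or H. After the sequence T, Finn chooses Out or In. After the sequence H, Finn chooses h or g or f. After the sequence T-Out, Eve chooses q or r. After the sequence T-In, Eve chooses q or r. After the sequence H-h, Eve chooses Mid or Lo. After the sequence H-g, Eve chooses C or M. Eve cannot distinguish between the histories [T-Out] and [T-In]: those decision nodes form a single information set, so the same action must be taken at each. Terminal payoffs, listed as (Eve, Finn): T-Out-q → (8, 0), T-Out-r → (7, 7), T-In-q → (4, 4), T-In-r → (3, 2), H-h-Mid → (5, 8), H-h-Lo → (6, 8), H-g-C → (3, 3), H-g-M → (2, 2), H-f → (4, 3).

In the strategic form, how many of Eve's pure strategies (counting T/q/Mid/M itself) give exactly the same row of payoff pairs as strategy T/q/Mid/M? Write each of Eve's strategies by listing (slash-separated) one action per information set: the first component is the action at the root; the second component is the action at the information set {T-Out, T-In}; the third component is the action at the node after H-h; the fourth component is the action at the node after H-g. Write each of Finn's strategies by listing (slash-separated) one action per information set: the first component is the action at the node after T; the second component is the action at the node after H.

4

Row for T/q/Mid/M (columns Out/h, Out/g, Out/f, In/h, In/g, In/f): (8,0) (8,0) (8,0) (4,4) (4,4) (4,4).
Under T/q/Mid/M, Eve's choice at the node after H-h and at the node after H-g can never be reached regardless of what Finn does, so varying those choices leaves every outcome unchanged.
Holding the reachable choices fixed and varying the unreachable ones freely already gives 2 × 2 = 4 equivalent strategies.
No other strategy reproduces this row, so those 4 are the full class: T/q/Mid/C, T/q/Mid/M, T/q/Lo/C, T/q/Lo/M.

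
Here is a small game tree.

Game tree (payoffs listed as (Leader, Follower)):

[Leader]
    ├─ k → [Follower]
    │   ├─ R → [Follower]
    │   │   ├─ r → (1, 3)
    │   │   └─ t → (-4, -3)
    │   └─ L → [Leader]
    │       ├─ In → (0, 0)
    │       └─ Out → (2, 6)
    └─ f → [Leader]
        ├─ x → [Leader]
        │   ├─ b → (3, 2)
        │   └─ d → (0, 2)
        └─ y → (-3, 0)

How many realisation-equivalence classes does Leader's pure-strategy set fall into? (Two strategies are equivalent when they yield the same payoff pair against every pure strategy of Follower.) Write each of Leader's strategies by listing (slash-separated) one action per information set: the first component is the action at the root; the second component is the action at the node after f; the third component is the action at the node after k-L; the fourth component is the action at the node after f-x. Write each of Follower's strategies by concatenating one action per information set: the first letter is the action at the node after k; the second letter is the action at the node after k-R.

Leader has 16 pure strategies: k/x/In/b, k/x/In/d, k/x/Out/b, k/x/Out/d, k/y/In/b, k/y/In/d, k/y/Out/b, k/y/Out/d, f/x/In/b, f/x/In/d, f/x/Out/b, f/x/Out/d, f/y/In/b, f/y/In/d, f/y/Out/b, f/y/Out/d. Columns: Rr, Rt, Lr, Lt.
{k/x/In/b, k/x/In/d, k/y/In/b, k/y/In/d} → row (1,3) (-4,-3) (0,0) (0,0)
{k/x/Out/b, k/x/Out/d, k/y/Out/b, k/y/Out/d} → row (1,3) (-4,-3) (2,6) (2,6)
{f/x/In/b, f/x/Out/b} → row (3,2) (3,2) (3,2) (3,2)
{f/x/In/d, f/x/Out/d} → row (0,2) (0,2) (0,2) (0,2)
{f/y/In/b, f/y/In/d, f/y/Out/b, f/y/Out/d} → row (-3,0) (-3,0) (-3,0) (-3,0)
That's 5 distinct rows out of 16 strategies.

5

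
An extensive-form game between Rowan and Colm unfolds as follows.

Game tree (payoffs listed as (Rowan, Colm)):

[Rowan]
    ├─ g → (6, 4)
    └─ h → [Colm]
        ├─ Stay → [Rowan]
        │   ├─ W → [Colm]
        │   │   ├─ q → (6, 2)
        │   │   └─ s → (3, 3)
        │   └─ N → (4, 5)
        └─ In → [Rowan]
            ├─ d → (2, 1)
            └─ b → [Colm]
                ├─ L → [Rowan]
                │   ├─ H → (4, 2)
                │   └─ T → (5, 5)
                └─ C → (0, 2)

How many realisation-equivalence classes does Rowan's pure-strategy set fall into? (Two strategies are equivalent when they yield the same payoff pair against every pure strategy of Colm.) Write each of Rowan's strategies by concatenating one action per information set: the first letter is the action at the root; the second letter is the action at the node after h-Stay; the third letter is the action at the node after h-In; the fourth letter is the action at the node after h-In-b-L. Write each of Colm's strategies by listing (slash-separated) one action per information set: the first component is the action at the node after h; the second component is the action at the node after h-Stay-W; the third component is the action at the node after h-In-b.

Rowan has 16 pure strategies: gWdH, gWdT, gWbH, gWbT, gNdH, gNdT, gNbH, gNbT, hWdH, hWdT, hWbH, hWbT, hNdH, hNdT, hNbH, hNbT. Columns: Stay/q/L, Stay/q/C, Stay/s/L, Stay/s/C, In/q/L, In/q/C, In/s/L, In/s/C.
{gWdH, gWdT, gWbH, gWbT, gNdH, gNdT, gNbH, gNbT} → row (6,4) (6,4) (6,4) (6,4) (6,4) (6,4) (6,4) (6,4)
{hWdH, hWdT} → row (6,2) (6,2) (3,3) (3,3) (2,1) (2,1) (2,1) (2,1)
{hWbH} → row (6,2) (6,2) (3,3) (3,3) (4,2) (0,2) (4,2) (0,2)
{hWbT} → row (6,2) (6,2) (3,3) (3,3) (5,5) (0,2) (5,5) (0,2)
{hNdH, hNdT} → row (4,5) (4,5) (4,5) (4,5) (2,1) (2,1) (2,1) (2,1)
{hNbH} → row (4,5) (4,5) (4,5) (4,5) (4,2) (0,2) (4,2) (0,2)
{hNbT} → row (4,5) (4,5) (4,5) (4,5) (5,5) (0,2) (5,5) (0,2)
That's 7 distinct rows out of 16 strategies.

7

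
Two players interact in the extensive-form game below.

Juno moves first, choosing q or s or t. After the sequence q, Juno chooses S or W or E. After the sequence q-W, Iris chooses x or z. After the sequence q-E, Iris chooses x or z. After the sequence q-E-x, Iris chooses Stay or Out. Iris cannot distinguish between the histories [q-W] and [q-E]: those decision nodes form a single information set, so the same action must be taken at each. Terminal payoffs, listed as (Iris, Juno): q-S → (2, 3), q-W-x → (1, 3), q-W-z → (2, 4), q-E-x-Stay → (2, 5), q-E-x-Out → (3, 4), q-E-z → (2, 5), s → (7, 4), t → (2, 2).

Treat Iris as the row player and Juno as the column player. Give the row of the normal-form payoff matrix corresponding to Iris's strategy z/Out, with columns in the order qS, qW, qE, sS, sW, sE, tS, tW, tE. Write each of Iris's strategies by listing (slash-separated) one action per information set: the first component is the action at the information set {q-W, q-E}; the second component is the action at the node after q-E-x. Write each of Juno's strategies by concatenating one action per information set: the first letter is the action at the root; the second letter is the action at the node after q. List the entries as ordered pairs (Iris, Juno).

(2,3) (2,4) (2,5) (7,4) (7,4) (7,4) (2,2) (2,2) (2,2)

vs qS: Juno plays q → Juno plays S at [q] → (2, 3)
vs qW: Juno plays q → Juno plays W at [q] → Iris plays z at [q-W] → (2, 4)
vs qE: Juno plays q → Juno plays E at [q] → Iris plays z at [q-E] → (2, 5)
vs sS: Juno plays s → (7, 4)
vs sW: Juno plays s → (7, 4)
vs sE: Juno plays s → (7, 4)
vs tS: Juno plays t → (2, 2)
vs tW: Juno plays t → (2, 2)
vs tE: Juno plays t → (2, 2)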